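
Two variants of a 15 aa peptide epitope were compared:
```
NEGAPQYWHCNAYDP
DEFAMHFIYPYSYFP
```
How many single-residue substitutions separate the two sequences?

Comparing position by position, 11 positions differ: 1 (N/D), 3 (G/F), 5 (P/M), 6 (Q/H), 7 (Y/F), 8 (W/I), 9 (H/Y), 10 (C/P), 11 (N/Y), 12 (A/S), 14 (D/F).

11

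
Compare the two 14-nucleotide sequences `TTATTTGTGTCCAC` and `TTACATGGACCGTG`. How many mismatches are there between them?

The sequences differ at bases 4, 5, 8, 9, 10, 12, 13, 14 (1-based) — 8 in total.

8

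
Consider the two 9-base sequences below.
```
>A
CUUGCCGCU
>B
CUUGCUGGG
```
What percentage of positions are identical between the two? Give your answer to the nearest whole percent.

67%

3 positions differ (6, 8, 9), so 6 of 9 match: 6/9 = 66.67%.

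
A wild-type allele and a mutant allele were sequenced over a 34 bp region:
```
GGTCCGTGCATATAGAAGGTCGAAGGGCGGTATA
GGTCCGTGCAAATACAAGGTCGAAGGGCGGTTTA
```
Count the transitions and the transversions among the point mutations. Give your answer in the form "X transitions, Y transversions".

0 transitions, 3 transversions

Transitions (purine↔purine or pyrimidine↔pyrimidine): none.
Transversions (purine↔pyrimidine): 11 T→A, 15 G→C, 32 A→T.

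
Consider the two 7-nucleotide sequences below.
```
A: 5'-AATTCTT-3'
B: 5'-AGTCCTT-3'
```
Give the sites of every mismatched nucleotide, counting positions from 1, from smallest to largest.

2, 4

Differences at site 2 (A→G), site 4 (T→C).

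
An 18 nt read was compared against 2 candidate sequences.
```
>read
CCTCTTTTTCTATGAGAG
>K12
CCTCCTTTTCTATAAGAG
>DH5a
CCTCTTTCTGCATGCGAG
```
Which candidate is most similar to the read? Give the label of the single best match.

K12

Hamming distances to read — K12: 2; DH5a: 4.
Smallest is K12 with 2 mismatches.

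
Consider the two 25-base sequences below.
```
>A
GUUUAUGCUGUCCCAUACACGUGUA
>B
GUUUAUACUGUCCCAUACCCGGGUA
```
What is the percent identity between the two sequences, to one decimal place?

3 positions differ (7, 19, 22), so 22 of 25 match: 22/25 = 88%.

88.0%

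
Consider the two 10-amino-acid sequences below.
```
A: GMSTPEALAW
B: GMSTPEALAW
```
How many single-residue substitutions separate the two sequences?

No positions differ; the sequences are identical.

0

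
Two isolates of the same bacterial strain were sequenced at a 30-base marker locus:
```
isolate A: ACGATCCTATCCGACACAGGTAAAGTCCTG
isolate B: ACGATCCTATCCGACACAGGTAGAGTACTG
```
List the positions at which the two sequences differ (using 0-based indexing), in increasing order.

Scanning 0-based: 22: A/G; 26: C/A.

22, 26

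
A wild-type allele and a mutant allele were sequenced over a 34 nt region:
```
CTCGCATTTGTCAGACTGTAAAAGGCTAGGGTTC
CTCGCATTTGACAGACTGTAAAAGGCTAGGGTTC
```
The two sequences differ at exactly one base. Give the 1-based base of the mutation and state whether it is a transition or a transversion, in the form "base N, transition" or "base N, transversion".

Base 11 changes T→A. T is a pyrimidine and A is a purine, so this is a transversion.

base 11, transversion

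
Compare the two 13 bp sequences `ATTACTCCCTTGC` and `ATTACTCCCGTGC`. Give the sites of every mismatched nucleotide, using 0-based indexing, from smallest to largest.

Differences at site 9 (T→G).

9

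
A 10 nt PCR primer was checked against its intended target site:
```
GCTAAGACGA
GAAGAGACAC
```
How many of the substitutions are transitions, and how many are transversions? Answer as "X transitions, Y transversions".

Mismatches (1-based):
position 2: C→A (pyrimidine→purine, transversion)
position 3: T→A (pyrimidine→purine, transversion)
position 4: A→G (purine→purine, transition)
position 9: G→A (purine→purine, transition)
position 10: A→C (purine→pyrimidine, transversion)

2 transitions, 3 transversions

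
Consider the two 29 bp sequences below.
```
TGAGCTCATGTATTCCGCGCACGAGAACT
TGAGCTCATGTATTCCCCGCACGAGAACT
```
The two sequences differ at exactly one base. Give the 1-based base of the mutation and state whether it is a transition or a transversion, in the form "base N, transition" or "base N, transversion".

base 17, transversion

Base 17 changes G→C. G is a purine and C is a pyrimidine, so this is a transversion.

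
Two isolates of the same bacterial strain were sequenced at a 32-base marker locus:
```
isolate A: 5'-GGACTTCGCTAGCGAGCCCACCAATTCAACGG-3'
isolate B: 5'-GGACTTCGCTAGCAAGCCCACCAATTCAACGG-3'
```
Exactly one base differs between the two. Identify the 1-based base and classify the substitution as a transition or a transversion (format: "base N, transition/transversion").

The sequences differ only at base 14: G→A (purine→purine), a transition.

base 14, transition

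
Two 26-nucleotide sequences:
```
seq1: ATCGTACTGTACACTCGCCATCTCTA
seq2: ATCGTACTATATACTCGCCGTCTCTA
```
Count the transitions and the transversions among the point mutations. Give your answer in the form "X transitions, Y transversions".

Mismatches (1-based):
site 9: G→A (purine→purine, transition)
site 12: C→T (pyrimidine→pyrimidine, transition)
site 20: A→G (purine→purine, transition)

3 transitions, 0 transversions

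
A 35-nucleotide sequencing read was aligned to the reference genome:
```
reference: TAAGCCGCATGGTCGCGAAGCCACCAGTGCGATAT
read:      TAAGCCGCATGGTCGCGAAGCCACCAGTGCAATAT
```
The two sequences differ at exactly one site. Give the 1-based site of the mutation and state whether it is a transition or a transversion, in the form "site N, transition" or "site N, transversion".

Site 31 changes G→A. G is a purine and A is a purine, so this is a transition.

site 31, transition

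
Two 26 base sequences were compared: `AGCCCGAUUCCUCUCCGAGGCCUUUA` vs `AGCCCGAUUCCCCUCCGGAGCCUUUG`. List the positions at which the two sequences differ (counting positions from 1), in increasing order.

Scanning 1-based: 12: U/C; 18: A/G; 19: G/A; 26: A/G.

12, 18, 19, 26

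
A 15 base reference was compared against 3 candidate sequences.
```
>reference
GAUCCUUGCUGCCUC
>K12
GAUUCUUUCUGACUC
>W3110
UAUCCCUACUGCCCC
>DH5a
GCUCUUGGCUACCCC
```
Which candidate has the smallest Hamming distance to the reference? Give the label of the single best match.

K12

K12 differs at 3 bases; W3110 differs at 4 bases; DH5a differs at 5 bases. The closest is K12.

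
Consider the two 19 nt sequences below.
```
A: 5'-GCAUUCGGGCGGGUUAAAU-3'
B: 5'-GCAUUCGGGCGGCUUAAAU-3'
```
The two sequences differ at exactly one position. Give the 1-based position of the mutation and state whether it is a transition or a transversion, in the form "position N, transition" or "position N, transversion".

position 13, transversion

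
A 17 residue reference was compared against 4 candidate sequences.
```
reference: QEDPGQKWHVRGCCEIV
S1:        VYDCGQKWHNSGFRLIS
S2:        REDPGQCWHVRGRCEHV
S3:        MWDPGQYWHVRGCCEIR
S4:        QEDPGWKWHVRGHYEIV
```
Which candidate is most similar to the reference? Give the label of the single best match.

S1 differs at 9 positions; S2 differs at 4 positions; S3 differs at 4 positions; S4 differs at 3 positions. The closest is S4.

S4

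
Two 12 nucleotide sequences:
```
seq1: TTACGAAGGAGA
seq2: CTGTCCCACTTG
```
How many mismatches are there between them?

Comparing position by position, 11 sites differ: 1 (T/C), 3 (A/G), 4 (C/T), 5 (G/C), 6 (A/C), 7 (A/C), 8 (G/A), 9 (G/C), 10 (A/T), 11 (G/T), 12 (A/G).

11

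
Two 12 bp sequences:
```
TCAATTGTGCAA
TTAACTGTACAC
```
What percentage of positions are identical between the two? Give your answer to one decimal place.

4 positions differ (2, 5, 9, 12), so 8 of 12 match: 8/12 = 66.67%.

66.7%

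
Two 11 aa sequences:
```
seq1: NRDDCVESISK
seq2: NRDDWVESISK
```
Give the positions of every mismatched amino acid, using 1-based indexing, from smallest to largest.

Scanning 1-based: 5: C/W.

5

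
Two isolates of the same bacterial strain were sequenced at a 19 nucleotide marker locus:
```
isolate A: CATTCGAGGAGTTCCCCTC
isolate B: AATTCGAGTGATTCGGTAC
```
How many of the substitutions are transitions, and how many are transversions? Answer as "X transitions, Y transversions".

3 transitions, 5 transversions

Transitions (purine↔purine or pyrimidine↔pyrimidine): 10 A→G, 11 G→A, 17 C→T.
Transversions (purine↔pyrimidine): 1 C→A, 9 G→T, 15 C→G, 16 C→G, 18 T→A.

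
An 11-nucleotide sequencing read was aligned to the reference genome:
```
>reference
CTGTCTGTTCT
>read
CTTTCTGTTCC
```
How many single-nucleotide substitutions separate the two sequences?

Comparing position by position, 2 bases differ: 3 (G/T), 11 (T/C).

2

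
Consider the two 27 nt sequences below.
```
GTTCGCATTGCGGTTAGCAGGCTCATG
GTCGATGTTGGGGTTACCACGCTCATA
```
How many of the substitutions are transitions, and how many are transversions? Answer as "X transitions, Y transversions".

Mismatches (1-based):
site 3: T→C (pyrimidine→pyrimidine, transition)
site 4: C→G (pyrimidine→purine, transversion)
site 5: G→A (purine→purine, transition)
site 6: C→T (pyrimidine→pyrimidine, transition)
site 7: A→G (purine→purine, transition)
site 11: C→G (pyrimidine→purine, transversion)
site 17: G→C (purine→pyrimidine, transversion)
site 20: G→C (purine→pyrimidine, transversion)
site 27: G→A (purine→purine, transition)

5 transitions, 4 transversions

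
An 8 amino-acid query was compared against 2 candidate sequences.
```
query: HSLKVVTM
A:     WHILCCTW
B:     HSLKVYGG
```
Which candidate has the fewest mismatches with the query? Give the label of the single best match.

B

A differs at 7 residues; B differs at 3 residues. The closest is B.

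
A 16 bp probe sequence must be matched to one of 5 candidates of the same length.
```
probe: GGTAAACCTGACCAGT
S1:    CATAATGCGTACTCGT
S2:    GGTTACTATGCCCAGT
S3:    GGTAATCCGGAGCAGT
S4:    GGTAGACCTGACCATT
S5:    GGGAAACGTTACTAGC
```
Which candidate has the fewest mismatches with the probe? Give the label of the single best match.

S4

Hamming distances to probe — S1: 8; S2: 5; S3: 3; S4: 2; S5: 5.
Smallest is S4 with 2 mismatches.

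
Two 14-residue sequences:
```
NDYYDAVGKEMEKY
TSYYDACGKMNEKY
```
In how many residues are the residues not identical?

5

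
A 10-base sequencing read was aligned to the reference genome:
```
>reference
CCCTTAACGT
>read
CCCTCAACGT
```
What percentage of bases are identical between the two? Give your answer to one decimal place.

90.0%

1 position differs (5), so 9 of 10 match: 9/10 = 90%.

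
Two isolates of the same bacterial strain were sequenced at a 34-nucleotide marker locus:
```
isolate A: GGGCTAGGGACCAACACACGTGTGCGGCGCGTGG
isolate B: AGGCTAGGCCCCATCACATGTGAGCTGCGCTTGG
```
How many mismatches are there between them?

Comparing position by position, 8 bases differ: 1 (G/A), 9 (G/C), 10 (A/C), 14 (A/T), 19 (C/T), 23 (T/A), 26 (G/T), 31 (G/T).

8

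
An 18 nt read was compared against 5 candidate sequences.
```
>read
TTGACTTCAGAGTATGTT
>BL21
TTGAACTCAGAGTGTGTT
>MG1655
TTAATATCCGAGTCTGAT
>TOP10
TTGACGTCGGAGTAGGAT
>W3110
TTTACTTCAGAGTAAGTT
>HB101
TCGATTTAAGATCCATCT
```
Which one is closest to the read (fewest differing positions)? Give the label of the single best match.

W3110

Hamming distances to read — BL21: 3; MG1655: 6; TOP10: 4; W3110: 2; HB101: 9.
Smallest is W3110 with 2 mismatches.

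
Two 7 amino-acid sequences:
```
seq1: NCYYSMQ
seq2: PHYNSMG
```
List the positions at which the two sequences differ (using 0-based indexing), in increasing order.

Scanning 0-based: 0: N/P; 1: C/H; 3: Y/N; 6: Q/G.

0, 1, 3, 6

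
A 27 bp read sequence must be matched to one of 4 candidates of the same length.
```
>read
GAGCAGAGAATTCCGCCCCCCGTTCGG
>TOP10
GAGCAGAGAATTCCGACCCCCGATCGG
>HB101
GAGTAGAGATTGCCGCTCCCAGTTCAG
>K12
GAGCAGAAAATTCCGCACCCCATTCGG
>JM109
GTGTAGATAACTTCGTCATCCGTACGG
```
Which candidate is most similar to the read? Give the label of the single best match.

TOP10 differs at 2 positions; HB101 differs at 6 positions; K12 differs at 3 positions; JM109 differs at 9 positions. The closest is TOP10.

TOP10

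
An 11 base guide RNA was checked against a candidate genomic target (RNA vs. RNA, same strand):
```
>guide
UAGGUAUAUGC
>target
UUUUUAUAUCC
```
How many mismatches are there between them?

4

Mismatches (1-based): site 2: A→U; site 3: G→U; site 4: G→U; site 10: G→C.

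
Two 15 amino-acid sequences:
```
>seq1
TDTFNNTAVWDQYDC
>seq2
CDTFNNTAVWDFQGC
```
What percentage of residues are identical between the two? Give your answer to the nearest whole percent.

73%

Mismatches at positions 1, 12, 13, 14 (1-based): 4 of 15.
Identical positions: 11/15 = 73.33% → 73%.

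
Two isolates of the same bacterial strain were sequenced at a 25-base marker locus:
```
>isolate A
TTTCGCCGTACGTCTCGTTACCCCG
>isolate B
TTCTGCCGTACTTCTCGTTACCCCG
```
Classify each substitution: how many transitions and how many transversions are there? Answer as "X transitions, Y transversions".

Mismatches (1-based):
position 3: T→C (pyrimidine→pyrimidine, transition)
position 4: C→T (pyrimidine→pyrimidine, transition)
position 12: G→T (purine→pyrimidine, transversion)

2 transitions, 1 transversion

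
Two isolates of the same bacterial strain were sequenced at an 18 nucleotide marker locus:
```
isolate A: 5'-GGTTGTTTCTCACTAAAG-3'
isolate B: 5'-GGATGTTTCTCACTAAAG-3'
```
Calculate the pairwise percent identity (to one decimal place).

1 position differs (3), so 17 of 18 match: 17/18 = 94.44%.

94.4%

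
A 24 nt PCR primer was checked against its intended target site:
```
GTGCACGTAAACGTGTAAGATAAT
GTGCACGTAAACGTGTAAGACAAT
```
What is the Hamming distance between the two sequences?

Comparing position by position, 1 base differs: 21 (T/C).

1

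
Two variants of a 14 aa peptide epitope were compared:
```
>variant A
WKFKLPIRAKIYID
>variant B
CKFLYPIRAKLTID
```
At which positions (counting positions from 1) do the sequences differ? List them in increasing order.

1, 4, 5, 11, 12

Differences at position 1 (W→C), position 4 (K→L), position 5 (L→Y), position 11 (I→L), position 12 (Y→T).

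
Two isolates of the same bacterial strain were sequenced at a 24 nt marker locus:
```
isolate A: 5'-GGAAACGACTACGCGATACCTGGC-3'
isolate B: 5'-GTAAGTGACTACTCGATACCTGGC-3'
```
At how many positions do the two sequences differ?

The sequences differ at positions 2, 5, 6, 13 (1-based) — 4 in total.

4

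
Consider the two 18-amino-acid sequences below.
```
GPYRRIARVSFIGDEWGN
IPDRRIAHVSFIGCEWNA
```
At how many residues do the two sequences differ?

The sequences differ at residues 1, 3, 8, 14, 17, 18 (1-based) — 6 in total.

6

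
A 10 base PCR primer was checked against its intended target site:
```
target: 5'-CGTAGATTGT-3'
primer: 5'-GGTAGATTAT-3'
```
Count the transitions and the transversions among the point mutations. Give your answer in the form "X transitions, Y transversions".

1 transition, 1 transversion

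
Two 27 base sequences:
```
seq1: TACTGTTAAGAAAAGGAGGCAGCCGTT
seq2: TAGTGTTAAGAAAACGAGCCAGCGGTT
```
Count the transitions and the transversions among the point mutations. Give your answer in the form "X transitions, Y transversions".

0 transitions, 4 transversions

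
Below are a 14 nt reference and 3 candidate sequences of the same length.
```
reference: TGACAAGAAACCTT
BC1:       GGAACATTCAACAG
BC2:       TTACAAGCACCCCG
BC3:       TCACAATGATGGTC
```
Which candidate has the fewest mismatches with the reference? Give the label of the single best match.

Hamming distances to reference — BC1: 9; BC2: 5; BC3: 7.
Smallest is BC2 with 5 mismatches.

BC2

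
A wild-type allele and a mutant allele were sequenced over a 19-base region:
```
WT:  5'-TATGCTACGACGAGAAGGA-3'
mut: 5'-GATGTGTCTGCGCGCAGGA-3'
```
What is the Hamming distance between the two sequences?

8

Comparing position by position, 8 bases differ: 1 (T/G), 5 (C/T), 6 (T/G), 7 (A/T), 9 (G/T), 10 (A/G), 13 (A/C), 15 (A/C).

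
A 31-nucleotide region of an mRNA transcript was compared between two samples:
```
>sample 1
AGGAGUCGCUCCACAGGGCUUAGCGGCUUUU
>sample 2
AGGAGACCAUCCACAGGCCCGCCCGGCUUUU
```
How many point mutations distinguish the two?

8

Comparing position by position, 8 positions differ: 6 (U/A), 8 (G/C), 9 (C/A), 18 (G/C), 20 (U/C), 21 (U/G), 22 (A/C), 23 (G/C).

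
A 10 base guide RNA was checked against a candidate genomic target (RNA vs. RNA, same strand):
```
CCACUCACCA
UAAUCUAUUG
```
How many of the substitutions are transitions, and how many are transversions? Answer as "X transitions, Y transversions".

7 transitions, 1 transversion

Transitions (purine↔purine or pyrimidine↔pyrimidine): 1 C→U, 4 C→U, 5 U→C, 6 C→U, 8 C→U, 9 C→U, 10 A→G.
Transversions (purine↔pyrimidine): 2 C→A.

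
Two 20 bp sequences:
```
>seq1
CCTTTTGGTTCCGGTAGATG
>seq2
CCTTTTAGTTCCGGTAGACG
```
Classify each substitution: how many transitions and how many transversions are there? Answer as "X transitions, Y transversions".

Transitions (purine↔purine or pyrimidine↔pyrimidine): 7 G→A, 19 T→C.
Transversions (purine↔pyrimidine): none.

2 transitions, 0 transversions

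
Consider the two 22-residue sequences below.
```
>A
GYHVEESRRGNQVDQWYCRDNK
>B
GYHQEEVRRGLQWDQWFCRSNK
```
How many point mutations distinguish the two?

6

Comparing position by position, 6 residues differ: 4 (V/Q), 7 (S/V), 11 (N/L), 13 (V/W), 17 (Y/F), 20 (D/S).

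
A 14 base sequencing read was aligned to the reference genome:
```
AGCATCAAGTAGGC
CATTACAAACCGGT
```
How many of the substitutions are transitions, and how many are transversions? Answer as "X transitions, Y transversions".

Transitions (purine↔purine or pyrimidine↔pyrimidine): 2 G→A, 3 C→T, 9 G→A, 10 T→C, 14 C→T.
Transversions (purine↔pyrimidine): 1 A→C, 4 A→T, 5 T→A, 11 A→C.

5 transitions, 4 transversions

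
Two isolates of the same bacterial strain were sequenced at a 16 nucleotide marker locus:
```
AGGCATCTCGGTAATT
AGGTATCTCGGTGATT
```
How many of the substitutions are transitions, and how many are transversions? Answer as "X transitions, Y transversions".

2 transitions, 0 transversions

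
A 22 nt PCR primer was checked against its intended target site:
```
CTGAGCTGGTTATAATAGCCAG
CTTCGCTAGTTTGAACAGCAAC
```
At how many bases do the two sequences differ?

Comparing position by position, 8 bases differ: 3 (G/T), 4 (A/C), 8 (G/A), 12 (A/T), 13 (T/G), 16 (T/C), 20 (C/A), 22 (G/C).

8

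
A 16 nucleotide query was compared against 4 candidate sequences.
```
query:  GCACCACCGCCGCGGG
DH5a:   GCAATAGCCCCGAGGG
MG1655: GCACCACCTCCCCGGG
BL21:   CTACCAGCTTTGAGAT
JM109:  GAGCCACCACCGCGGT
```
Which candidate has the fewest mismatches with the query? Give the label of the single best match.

DH5a differs at 5 positions; MG1655 differs at 2 positions; BL21 differs at 9 positions; JM109 differs at 4 positions. The closest is MG1655.

MG1655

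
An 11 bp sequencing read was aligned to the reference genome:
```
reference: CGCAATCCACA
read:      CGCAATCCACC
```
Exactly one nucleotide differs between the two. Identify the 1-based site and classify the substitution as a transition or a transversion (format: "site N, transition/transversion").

Site 11 changes A→C. A is a purine and C is a pyrimidine, so this is a transversion.

site 11, transversion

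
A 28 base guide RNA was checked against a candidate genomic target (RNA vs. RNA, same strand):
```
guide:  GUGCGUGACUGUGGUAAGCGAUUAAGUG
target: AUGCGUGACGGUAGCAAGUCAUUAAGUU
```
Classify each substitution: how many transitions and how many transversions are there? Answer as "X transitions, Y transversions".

4 transitions, 3 transversions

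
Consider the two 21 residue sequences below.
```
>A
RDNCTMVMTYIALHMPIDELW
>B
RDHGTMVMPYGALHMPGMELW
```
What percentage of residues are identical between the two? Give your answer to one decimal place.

6 positions differ (3, 4, 9, 11, 17, 18), so 15 of 21 match: 15/21 = 71.43%.

71.4%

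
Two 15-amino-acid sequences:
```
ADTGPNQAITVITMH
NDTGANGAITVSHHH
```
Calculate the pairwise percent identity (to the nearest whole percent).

60%

Mismatches at positions 1, 5, 7, 12, 13, 14 (1-based): 6 of 15.
Identical positions: 9/15 = 60% → 60%.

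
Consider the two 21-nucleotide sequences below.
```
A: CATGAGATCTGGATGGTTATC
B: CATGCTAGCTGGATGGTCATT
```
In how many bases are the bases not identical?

5

Mismatches (1-based): base 5: A→C; base 6: G→T; base 8: T→G; base 18: T→C; base 21: C→T.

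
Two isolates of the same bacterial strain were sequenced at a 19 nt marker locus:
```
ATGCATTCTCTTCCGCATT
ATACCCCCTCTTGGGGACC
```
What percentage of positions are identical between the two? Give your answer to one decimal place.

9 positions differ (3, 5, 6, 7, 13, 14, 16, 18, 19), so 10 of 19 match: 10/19 = 52.63%.

52.6%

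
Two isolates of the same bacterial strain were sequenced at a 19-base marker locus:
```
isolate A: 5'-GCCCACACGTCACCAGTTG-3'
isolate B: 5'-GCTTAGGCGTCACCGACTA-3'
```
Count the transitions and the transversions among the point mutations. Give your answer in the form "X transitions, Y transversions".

7 transitions, 1 transversion

Transitions (purine↔purine or pyrimidine↔pyrimidine): 3 C→T, 4 C→T, 7 A→G, 15 A→G, 16 G→A, 17 T→C, 19 G→A.
Transversions (purine↔pyrimidine): 6 C→G.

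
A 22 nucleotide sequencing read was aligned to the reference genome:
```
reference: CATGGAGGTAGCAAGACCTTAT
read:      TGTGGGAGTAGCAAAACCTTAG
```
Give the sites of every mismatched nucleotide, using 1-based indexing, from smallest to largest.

1, 2, 6, 7, 15, 22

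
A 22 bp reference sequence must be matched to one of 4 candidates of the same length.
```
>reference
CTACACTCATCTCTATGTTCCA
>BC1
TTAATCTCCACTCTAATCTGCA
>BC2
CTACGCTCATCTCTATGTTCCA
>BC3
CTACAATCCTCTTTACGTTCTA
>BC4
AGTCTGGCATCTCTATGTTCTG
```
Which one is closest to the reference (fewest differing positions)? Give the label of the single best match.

BC1 differs at 9 positions; BC2 differs at 1 position; BC3 differs at 5 positions; BC4 differs at 8 positions. The closest is BC2.

BC2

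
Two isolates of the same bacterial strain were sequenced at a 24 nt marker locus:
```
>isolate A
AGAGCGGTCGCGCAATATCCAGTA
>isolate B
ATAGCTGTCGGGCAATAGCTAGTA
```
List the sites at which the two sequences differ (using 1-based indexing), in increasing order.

2, 6, 11, 18, 20

Differences at site 2 (G→T), site 6 (G→T), site 11 (C→G), site 18 (T→G), site 20 (C→T).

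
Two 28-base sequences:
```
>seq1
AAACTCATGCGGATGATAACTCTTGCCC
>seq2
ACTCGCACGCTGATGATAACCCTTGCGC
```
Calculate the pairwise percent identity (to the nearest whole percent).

75%

7 positions differ (2, 3, 5, 8, 11, 21, 27), so 21 of 28 match: 21/28 = 75%.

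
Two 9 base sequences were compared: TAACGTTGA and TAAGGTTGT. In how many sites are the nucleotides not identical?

2

The sequences differ at sites 4, 9 (1-based) — 2 in total.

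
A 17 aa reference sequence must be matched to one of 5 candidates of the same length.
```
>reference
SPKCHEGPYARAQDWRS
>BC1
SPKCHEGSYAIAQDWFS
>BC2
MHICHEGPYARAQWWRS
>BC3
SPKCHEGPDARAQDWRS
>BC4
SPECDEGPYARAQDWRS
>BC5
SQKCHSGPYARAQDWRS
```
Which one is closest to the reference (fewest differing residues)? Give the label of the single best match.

BC3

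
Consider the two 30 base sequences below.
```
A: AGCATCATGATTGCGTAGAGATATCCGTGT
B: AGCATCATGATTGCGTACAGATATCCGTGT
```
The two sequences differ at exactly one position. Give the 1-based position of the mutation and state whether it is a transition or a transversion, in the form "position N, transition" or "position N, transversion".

position 18, transversion

Position 18 changes G→C. G is a purine and C is a pyrimidine, so this is a transversion.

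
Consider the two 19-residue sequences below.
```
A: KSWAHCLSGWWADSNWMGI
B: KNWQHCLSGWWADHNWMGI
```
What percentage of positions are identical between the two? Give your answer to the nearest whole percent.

Mismatches at positions 2, 4, 14 (1-based): 3 of 19.
Identical positions: 16/19 = 84.21% → 84%.

84%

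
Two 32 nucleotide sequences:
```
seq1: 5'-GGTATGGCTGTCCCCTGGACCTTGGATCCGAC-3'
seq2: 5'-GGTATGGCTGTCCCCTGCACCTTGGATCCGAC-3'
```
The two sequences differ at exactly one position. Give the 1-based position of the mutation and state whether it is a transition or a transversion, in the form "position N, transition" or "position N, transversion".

position 18, transversion

Position 18 changes G→C. G is a purine and C is a pyrimidine, so this is a transversion.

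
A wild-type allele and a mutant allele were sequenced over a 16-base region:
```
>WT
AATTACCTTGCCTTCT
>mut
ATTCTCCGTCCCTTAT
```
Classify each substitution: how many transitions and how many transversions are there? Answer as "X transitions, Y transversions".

Transitions (purine↔purine or pyrimidine↔pyrimidine): 4 T→C.
Transversions (purine↔pyrimidine): 2 A→T, 5 A→T, 8 T→G, 10 G→C, 15 C→A.

1 transition, 5 transversions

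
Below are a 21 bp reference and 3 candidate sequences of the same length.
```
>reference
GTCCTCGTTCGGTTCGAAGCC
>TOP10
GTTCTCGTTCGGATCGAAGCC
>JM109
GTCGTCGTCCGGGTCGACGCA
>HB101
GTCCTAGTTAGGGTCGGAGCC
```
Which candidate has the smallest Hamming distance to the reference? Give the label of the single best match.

Hamming distances to reference — TOP10: 2; JM109: 5; HB101: 4.
Smallest is TOP10 with 2 mismatches.

TOP10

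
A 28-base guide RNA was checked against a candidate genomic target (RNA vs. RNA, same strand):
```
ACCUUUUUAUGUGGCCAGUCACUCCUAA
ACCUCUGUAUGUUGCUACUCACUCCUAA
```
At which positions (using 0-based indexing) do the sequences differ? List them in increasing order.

Differences at position 4 (U→C), position 6 (U→G), position 12 (G→U), position 15 (C→U), position 17 (G→C).

4, 6, 12, 15, 17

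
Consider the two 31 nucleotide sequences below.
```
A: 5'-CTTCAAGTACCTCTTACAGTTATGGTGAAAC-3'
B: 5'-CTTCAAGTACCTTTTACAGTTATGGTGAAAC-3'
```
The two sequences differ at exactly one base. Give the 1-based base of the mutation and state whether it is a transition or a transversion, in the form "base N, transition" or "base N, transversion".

base 13, transition

Base 13 changes C→T. C is a pyrimidine and T is a pyrimidine, so this is a transition.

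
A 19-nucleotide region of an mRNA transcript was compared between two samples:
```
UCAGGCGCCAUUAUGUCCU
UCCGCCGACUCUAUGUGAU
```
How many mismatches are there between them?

7

Mismatches (1-based): base 3: A→C; base 5: G→C; base 8: C→A; base 10: A→U; base 11: U→C; base 17: C→G; base 18: C→A.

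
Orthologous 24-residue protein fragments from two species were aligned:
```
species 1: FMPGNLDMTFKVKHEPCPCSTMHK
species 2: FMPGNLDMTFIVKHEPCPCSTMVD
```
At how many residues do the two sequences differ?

3

The sequences differ at residues 11, 23, 24 (1-based) — 3 in total.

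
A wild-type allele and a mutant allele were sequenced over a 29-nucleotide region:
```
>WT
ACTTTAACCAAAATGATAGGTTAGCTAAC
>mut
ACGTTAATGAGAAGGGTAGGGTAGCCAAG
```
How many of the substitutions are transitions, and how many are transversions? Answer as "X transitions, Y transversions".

4 transitions, 5 transversions

Transitions (purine↔purine or pyrimidine↔pyrimidine): 8 C→T, 11 A→G, 16 A→G, 26 T→C.
Transversions (purine↔pyrimidine): 3 T→G, 9 C→G, 14 T→G, 21 T→G, 29 C→G.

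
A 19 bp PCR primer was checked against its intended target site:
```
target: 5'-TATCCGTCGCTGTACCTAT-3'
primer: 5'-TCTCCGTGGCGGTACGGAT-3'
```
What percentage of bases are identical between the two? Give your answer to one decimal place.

5 positions differ (2, 8, 11, 16, 17), so 14 of 19 match: 14/19 = 73.68%.

73.7%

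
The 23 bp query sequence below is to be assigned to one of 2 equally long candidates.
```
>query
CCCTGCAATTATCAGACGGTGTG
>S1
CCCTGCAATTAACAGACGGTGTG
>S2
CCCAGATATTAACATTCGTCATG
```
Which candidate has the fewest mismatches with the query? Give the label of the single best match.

S1 differs at 1 site; S2 differs at 9 sites. The closest is S1.

S1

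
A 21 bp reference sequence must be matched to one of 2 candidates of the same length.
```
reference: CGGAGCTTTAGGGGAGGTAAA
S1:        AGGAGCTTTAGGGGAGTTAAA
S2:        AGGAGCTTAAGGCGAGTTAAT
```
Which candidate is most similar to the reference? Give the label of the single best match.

S1

Hamming distances to reference — S1: 2; S2: 5.
Smallest is S1 with 2 mismatches.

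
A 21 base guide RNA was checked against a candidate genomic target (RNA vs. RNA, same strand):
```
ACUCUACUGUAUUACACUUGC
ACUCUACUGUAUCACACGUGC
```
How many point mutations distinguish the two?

Comparing position by position, 2 positions differ: 13 (U/C), 18 (U/G).

2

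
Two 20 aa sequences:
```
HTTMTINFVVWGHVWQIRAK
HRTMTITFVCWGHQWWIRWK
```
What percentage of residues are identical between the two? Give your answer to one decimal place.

70.0%

6 positions differ (2, 7, 10, 14, 16, 19), so 14 of 20 match: 14/20 = 70%.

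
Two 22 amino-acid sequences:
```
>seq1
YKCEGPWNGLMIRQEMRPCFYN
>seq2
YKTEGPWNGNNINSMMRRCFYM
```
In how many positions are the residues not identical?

8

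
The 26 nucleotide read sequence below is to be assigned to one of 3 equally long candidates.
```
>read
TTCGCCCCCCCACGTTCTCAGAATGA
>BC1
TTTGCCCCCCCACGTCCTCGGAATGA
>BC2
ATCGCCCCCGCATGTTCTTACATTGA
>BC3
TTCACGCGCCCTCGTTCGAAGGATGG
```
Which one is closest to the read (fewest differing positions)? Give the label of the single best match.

BC1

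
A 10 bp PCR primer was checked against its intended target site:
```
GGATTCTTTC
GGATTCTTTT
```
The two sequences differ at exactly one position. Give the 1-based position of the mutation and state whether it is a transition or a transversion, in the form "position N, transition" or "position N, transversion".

position 10, transition

Position 10 changes C→T. C is a pyrimidine and T is a pyrimidine, so this is a transition.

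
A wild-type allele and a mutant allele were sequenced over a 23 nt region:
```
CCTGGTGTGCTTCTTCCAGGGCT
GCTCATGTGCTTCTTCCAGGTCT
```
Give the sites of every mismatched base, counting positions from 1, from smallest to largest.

Differences at site 1 (C→G), site 4 (G→C), site 5 (G→A), site 21 (G→T).

1, 4, 5, 21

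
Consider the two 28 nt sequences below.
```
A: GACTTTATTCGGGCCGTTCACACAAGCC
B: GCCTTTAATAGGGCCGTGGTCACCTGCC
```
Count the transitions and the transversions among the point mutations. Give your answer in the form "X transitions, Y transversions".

0 transitions, 8 transversions

Mismatches (1-based):
site 2: A→C (purine→pyrimidine, transversion)
site 8: T→A (pyrimidine→purine, transversion)
site 10: C→A (pyrimidine→purine, transversion)
site 18: T→G (pyrimidine→purine, transversion)
site 19: C→G (pyrimidine→purine, transversion)
site 20: A→T (purine→pyrimidine, transversion)
site 24: A→C (purine→pyrimidine, transversion)
site 25: A→T (purine→pyrimidine, transversion)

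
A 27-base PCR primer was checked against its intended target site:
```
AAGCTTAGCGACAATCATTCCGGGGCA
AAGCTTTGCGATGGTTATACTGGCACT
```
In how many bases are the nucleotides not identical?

Comparing position by position, 10 bases differ: 7 (A/T), 12 (C/T), 13 (A/G), 14 (A/G), 16 (C/T), 19 (T/A), 21 (C/T), 24 (G/C), 25 (G/A), 27 (A/T).

10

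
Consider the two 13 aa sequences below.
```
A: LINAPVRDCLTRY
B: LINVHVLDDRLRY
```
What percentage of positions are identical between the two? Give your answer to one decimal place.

53.8%

6 positions differ (4, 5, 7, 9, 10, 11), so 7 of 13 match: 7/13 = 53.85%.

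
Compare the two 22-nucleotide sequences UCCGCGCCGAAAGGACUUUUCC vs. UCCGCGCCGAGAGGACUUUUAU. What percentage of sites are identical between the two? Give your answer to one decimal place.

86.4%

3 positions differ (11, 21, 22), so 19 of 22 match: 19/22 = 86.36%.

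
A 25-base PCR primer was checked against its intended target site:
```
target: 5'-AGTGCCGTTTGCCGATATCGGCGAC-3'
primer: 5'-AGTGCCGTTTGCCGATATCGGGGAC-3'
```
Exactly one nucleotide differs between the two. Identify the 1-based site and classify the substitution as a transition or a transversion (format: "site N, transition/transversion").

site 22, transversion

Site 22 changes C→G. C is a pyrimidine and G is a purine, so this is a transversion.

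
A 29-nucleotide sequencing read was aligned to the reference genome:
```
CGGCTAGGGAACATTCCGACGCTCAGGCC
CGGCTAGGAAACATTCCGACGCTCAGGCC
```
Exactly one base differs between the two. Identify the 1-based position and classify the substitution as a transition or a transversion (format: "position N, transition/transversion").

Position 9 changes G→A. G is a purine and A is a purine, so this is a transition.

position 9, transition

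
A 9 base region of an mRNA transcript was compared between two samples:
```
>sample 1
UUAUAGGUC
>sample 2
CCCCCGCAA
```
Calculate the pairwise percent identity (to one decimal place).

11.1%

Mismatches at positions 1, 2, 3, 4, 5, 7, 8, 9 (1-based): 8 of 9.
Identical positions: 1/9 = 11.11% → 11.1%.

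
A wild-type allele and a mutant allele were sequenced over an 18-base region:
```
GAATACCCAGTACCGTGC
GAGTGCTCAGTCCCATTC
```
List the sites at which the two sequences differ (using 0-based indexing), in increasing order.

Scanning 0-based: 2: A/G; 4: A/G; 6: C/T; 11: A/C; 14: G/A; 16: G/T.

2, 4, 6, 11, 14, 16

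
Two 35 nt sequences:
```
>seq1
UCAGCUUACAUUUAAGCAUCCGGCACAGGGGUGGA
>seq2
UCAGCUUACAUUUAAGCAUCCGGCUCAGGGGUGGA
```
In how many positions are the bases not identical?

Comparing position by position, 1 position differs: 25 (A/U).

1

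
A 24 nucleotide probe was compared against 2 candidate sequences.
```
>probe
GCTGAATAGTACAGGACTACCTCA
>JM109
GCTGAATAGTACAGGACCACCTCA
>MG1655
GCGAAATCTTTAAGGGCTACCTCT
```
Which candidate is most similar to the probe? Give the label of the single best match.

JM109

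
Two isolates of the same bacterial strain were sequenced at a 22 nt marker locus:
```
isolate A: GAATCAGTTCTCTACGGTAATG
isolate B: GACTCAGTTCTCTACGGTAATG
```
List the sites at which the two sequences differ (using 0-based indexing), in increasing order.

Differences at site 2 (A→C).

2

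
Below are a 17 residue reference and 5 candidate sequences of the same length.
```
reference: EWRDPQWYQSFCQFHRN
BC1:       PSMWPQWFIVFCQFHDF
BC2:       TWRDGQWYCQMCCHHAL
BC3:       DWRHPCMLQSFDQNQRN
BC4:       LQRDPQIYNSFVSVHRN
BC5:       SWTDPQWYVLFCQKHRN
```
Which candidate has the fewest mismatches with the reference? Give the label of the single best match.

BC1 differs at 9 positions; BC2 differs at 9 positions; BC3 differs at 8 positions; BC4 differs at 7 positions; BC5 differs at 5 positions. The closest is BC5.

BC5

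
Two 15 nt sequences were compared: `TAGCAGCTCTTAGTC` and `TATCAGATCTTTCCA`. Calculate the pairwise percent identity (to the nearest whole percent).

60%

Mismatches at positions 3, 7, 12, 13, 14, 15 (1-based): 6 of 15.
Identical positions: 9/15 = 60% → 60%.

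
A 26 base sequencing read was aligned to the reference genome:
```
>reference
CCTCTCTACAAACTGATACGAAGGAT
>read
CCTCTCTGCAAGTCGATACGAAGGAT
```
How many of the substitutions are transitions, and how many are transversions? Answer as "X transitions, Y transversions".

Mismatches (1-based):
base 8: A→G (purine→purine, transition)
base 12: A→G (purine→purine, transition)
base 13: C→T (pyrimidine→pyrimidine, transition)
base 14: T→C (pyrimidine→pyrimidine, transition)

4 transitions, 0 transversions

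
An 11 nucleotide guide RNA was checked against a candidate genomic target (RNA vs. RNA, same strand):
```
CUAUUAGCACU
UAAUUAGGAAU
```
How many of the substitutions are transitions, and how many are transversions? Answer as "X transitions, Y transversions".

Mismatches (1-based):
site 1: C→U (pyrimidine→pyrimidine, transition)
site 2: U→A (pyrimidine→purine, transversion)
site 8: C→G (pyrimidine→purine, transversion)
site 10: C→A (pyrimidine→purine, transversion)

1 transition, 3 transversions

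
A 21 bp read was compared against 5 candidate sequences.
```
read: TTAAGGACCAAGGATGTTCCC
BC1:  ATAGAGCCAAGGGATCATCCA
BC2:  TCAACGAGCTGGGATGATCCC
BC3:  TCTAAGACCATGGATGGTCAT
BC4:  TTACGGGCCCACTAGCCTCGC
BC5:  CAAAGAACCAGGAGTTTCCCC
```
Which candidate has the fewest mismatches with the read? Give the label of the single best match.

BC2

Hamming distances to read — BC1: 9; BC2: 6; BC3: 7; BC4: 9; BC5: 8.
Smallest is BC2 with 6 mismatches.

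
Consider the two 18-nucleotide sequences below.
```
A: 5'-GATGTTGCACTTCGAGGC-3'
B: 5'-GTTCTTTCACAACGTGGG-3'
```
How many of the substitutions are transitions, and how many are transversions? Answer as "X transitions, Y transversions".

Mismatches (1-based):
base 2: A→T (purine→pyrimidine, transversion)
base 4: G→C (purine→pyrimidine, transversion)
base 7: G→T (purine→pyrimidine, transversion)
base 11: T→A (pyrimidine→purine, transversion)
base 12: T→A (pyrimidine→purine, transversion)
base 15: A→T (purine→pyrimidine, transversion)
base 18: C→G (pyrimidine→purine, transversion)

0 transitions, 7 transversions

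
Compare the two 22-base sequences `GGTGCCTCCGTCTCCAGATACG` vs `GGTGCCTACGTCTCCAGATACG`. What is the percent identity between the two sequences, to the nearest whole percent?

1 position differs (8), so 21 of 22 match: 21/22 = 95.45%.

95%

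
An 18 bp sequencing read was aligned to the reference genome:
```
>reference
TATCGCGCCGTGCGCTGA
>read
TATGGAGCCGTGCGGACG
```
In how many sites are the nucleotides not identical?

Comparing position by position, 6 sites differ: 4 (C/G), 6 (C/A), 15 (C/G), 16 (T/A), 17 (G/C), 18 (A/G).

6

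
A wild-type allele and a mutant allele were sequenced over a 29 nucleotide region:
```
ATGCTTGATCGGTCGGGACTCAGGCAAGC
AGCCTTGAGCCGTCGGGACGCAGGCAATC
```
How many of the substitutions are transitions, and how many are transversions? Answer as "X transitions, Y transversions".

Mismatches (1-based):
base 2: T→G (pyrimidine→purine, transversion)
base 3: G→C (purine→pyrimidine, transversion)
base 9: T→G (pyrimidine→purine, transversion)
base 11: G→C (purine→pyrimidine, transversion)
base 20: T→G (pyrimidine→purine, transversion)
base 28: G→T (purine→pyrimidine, transversion)

0 transitions, 6 transversions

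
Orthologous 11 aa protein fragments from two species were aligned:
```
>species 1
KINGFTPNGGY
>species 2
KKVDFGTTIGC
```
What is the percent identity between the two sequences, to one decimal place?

8 positions differ (2, 3, 4, 6, 7, 8, 9, 11), so 3 of 11 match: 3/11 = 27.27%.

27.3%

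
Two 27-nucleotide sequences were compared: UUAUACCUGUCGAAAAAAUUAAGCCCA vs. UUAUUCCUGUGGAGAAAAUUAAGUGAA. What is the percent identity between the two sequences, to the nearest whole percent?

78%

6 positions differ (5, 11, 14, 24, 25, 26), so 21 of 27 match: 21/27 = 77.78%.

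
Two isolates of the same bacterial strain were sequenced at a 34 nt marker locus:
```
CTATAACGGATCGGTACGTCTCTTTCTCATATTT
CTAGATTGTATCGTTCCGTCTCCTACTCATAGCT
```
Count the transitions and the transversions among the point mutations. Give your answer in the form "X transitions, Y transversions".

3 transitions, 7 transversions

Transitions (purine↔purine or pyrimidine↔pyrimidine): 7 C→T, 23 T→C, 33 T→C.
Transversions (purine↔pyrimidine): 4 T→G, 6 A→T, 9 G→T, 14 G→T, 16 A→C, 25 T→A, 32 T→G.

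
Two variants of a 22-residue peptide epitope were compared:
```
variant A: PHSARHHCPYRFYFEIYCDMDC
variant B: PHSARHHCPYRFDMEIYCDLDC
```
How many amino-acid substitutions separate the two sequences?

Mismatches (1-based): position 13: Y→D; position 14: F→M; position 20: M→L.

3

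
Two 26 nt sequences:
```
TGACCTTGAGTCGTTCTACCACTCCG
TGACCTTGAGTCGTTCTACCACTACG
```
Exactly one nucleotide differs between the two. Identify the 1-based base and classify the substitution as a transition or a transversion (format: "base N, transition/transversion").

Base 24 changes C→A. C is a pyrimidine and A is a purine, so this is a transversion.

base 24, transversion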